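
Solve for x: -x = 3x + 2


Starting with: -x = 3x + 2
Move all x terms to left: (-1 - 3)x = 2 - 0
Simplify: -4x = 2
Divide both sides by -4: x = -1/2

x = -1/2


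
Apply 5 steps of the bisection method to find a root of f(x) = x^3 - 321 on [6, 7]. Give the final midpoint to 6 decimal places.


f(x) = x^3 - 321
f(6) = -105 < 0
f(7) = 22 > 0

Step 1: midpoint = (6.000000 + 7.000000)/2 = 6.500000
  f(6.500000) = -46.375000
  f(mid) < 0, so root is in [6.500000, 7.000000]

Step 2: midpoint = (6.500000 + 7.000000)/2 = 6.750000
  f(6.750000) = -13.453125
  f(mid) < 0, so root is in [6.750000, 7.000000]

Step 3: midpoint = (6.750000 + 7.000000)/2 = 6.875000
  f(6.875000) = 3.951172
  f(mid) > 0, so root is in [6.750000, 6.875000]

Step 4: midpoint = (6.750000 + 6.875000)/2 = 6.812500
  f(6.812500) = -4.830811
  f(mid) < 0, so root is in [6.812500, 6.875000]

Step 5: midpoint = (6.812500 + 6.875000)/2 = 6.843750
  f(6.843750) = -0.459869
  f(mid) < 0, so root is in [6.843750, 6.875000]

midpoint = 6.843750


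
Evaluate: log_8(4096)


We need the exponent such that 8^? = 4096
8^4 = 4096
Therefore log_8(4096) = 4

4


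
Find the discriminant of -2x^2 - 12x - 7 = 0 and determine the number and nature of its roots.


For ax^2 + bx + c = 0, discriminant D = b^2 - 4ac
Here a = -2, b = -12, c = -7
D = (-12)^2 - 4(-2)(-7) = 144 - 56 = 88

D = 88 > 0 but not a perfect square
The equation has 2 distinct real irrational roots.

Discriminant = 88, 2 distinct real irrational roots


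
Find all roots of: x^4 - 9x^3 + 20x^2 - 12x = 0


The constant term is 0, so x = 0 is a root. Factor out x:
  x^3 - 9x^2 + 20x - 12 = 0
Let p(x) = x^3 - 9x^2 + 20x - 12. By the rational root theorem (leading coefficient 1), any rational root is an integer divisor of 12: try ±1, ±2, ... in turn.
Test x = 1: value = 0 ✓, so (x - 1) is a factor.
Synthetic division by (x - 1): bring down 1; 1(1) - 9 = -8; (-8)(1) + 20 = 12; 12(1) - 12 = 0 → quotient x^2 - 8x + 12, remainder 0.
Solve the quadratic x^2 - 8x + 12 = 0: discriminant = (-8)^2 - 4(1)(12) = 64 - 48 = 16.
sqrt(16) = 4, so x = (8 ± 4)/2: x = 6 or x = 2.
Collecting all roots found:

x = 0, x = 1, x = 2, x = 6


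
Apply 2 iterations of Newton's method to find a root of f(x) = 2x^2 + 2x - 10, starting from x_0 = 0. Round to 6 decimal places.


Newton's method: x_(n+1) = x_n - f(x_n)/f'(x_n)
f(x) = 2x^2 + 2x - 10
f'(x) = 4x + 2

Iteration 1:
  f(0.000000) = -10.000000
  f'(0.000000) = 2.000000
  x_1 = 0.000000 - (-10.000000)/(2.000000) = 5.000000

Iteration 2:
  f(5.000000) = 50.000000
  f'(5.000000) = 22.000000
  x_2 = 5.000000 - (50.000000)/(22.000000) = 2.727273

x_2 = 2.727273


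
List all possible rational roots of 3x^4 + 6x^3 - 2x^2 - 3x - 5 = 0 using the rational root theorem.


Rational root theorem: possible roots are ±p/q where:
  p divides the constant term (-5): p ∈ {1, 5}
  q divides the leading coefficient (3): q ∈ {1, 3}

All possible rational roots: -5, -5/3, -1, -1/3, 1/3, 1, 5/3, 5

-5, -5/3, -1, -1/3, 1/3, 1, 5/3, 5


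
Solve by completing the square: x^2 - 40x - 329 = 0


Start: x^2 - 40x - 329 = 0
Move constant: x^2 - 40x = 329
Half of -40 is -20, squared is 400
Add 400 to both sides: x^2 - 40x + 400 = 729
(x - 20)^2 = 729
x - 20 = ±27
x = 20 + 27 = 47 or x = 20 - 27 = -7

x = -7, x = 47


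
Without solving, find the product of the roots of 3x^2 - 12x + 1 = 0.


By Vieta's formulas for ax^2 + bx + c = 0:
  Sum of roots = -b/a
  Product of roots = c/a

Here a = 3, b = -12, c = 1
Sum = -(-12)/3 = 4
Product = 1/3 = 1/3

Product = 1/3


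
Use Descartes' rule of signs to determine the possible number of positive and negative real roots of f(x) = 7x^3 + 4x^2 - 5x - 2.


Descartes' rule of signs:

For positive roots, count sign changes in f(x) = 7x^3 + 4x^2 - 5x - 2:
Signs of coefficients: +, +, -, -
Number of sign changes: 1
Possible positive real roots: 1

For negative roots, examine f(-x) = -7x^3 + 4x^2 + 5x - 2:
Signs of coefficients: -, +, +, -
Number of sign changes: 2
Possible negative real roots: 2, 0

Positive roots: 1; Negative roots: 2 or 0


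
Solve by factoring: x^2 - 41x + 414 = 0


We need two numbers that multiply to 414 and add to -41.
Those numbers are -23 and -18 (since (-23) * (-18) = 414 and (-23) + (-18) = -41).
So x^2 - 41x + 414 = (x - 23)(x - 18) = 0
Setting each factor to zero: x = 23 or x = 18

x = 18, x = 23


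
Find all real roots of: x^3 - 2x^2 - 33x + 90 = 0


Let p(x) = x^3 - 2x^2 - 33x + 90. By the rational root theorem (leading coefficient 1), any rational root is an integer divisor of 90: try ±1, ±2, ... in turn.
Test x = 1: value = 56 ≠ 0.
Test x = -1: value = 120 ≠ 0.
Test x = 2: value = 24 ≠ 0.
Test x = -2: value = 140 ≠ 0.
Test x = 3: value = 0 ✓, so (x - 3) is a factor.
Synthetic division by (x - 3): bring down 1; 1(3) - 2 = 1; 1(3) - 33 = -30; (-30)(3) + 90 = 0 → quotient x^2 + x - 30, remainder 0.
Solve the quadratic x^2 + x - 30 = 0: discriminant = 1^2 - 4(1)(-30) = 1 + 120 = 121.
sqrt(121) = 11, so x = (-1 ± 11)/2: x = 5 or x = -6.

x = -6, x = 3, x = 5


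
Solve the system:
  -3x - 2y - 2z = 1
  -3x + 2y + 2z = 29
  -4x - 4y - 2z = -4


Using Cramer's rule. Expand each determinant along the first row.
D  = (-3)*[2*(-2) - 2*(-4)] - (-2)*[(-3)*(-2) - 2*(-4)] + (-2)*[(-3)*(-4) - 2*(-4)]
  = (-3)*(4) - (-2)*(14) + (-2)*(20) = -24
Dx = 1*[2*(-2) - 2*(-4)] - (-2)*[29*(-2) - 2*(-4)] + (-2)*[29*(-4) - 2*(-4)]
  = 1*(4) - (-2)*(-50) + (-2)*(-108) = 120
Dy = (-3)*[29*(-2) - 2*(-4)] - 1*[(-3)*(-2) - 2*(-4)] + (-2)*[(-3)*(-4) - 29*(-4)]
  = (-3)*(-50) - 1*(14) + (-2)*(128) = -120
Dz = (-3)*[2*(-4) - 29*(-4)] - (-2)*[(-3)*(-4) - 29*(-4)] + 1*[(-3)*(-4) - 2*(-4)]
  = (-3)*(108) - (-2)*(128) + 1*(20) = -48
x = Dx/D = 120/-24 = -5, y = Dy/D = -120/-24 = 5, z = Dz/D = -48/-24 = 2
Check eq1: (-3)(-5) + (-2)(5) + (-2)(2) = 1 = 1 ✓
Check eq2: (-3)(-5) + (2)(5) + (2)(2) = 29 = 29 ✓
Check eq3: (-4)(-5) + (-4)(5) + (-2)(2) = -4 = -4 ✓

x = -5, y = 5, z = 2


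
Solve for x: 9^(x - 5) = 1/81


Express both sides with the same base.
1/81 = 9^(-2)
Since the bases match, equate exponents: x - 5 = -2
So x = -2 - (-5) = 3

x = 3


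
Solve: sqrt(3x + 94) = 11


Square both sides: 3x + 94 = 11^2 = 121
3x = 121 - 94 = 27
x = 9
Check: sqrt(3*9 + 94) = sqrt(121) = 11 ✓

x = 9


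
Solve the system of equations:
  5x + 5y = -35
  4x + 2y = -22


Using Cramer's rule:
Determinant D = (5)(2) - (4)(5) = 10 - 20 = -10
Dx = (-35)(2) - (-22)(5) = -70 + 110 = 40
Dy = (5)(-22) - (4)(-35) = -110 + 140 = 30
x = Dx/D = 40/-10 = -4
y = Dy/D = 30/-10 = -3

x = -4, y = -3


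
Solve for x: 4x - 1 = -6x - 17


Starting with: 4x - 1 = -6x - 17
Move all x terms to left: (4 + 6)x = -17 + 1
Simplify: 10x = -16
Divide both sides by 10: x = -8/5

x = -8/5


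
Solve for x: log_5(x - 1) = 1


Convert to exponential form: x - 1 = 5^1 = 5
x = 5 + 1 = 6
Check: log_5(6 - 1) = log_5(5) = log_5(5) = 1 ✓

x = 6


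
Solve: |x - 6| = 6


An absolute value equation |expr| = 6 gives two cases:
Case 1: x - 6 = 6
  x = 12, so x = 12
Case 2: x - 6 = -6
  x = 0, so x = 0

x = 0, x = 12


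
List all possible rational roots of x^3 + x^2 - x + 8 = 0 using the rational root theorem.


Rational root theorem: possible roots are ±p/q where:
  p divides the constant term (8): p ∈ {1, 2, 4, 8}
  q divides the leading coefficient (1): q ∈ {1}

All possible rational roots: -8, -4, -2, -1, 1, 2, 4, 8

-8, -4, -2, -1, 1, 2, 4, 8


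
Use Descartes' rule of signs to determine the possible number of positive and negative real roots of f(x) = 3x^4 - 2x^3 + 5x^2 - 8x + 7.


Descartes' rule of signs:

For positive roots, count sign changes in f(x) = 3x^4 - 2x^3 + 5x^2 - 8x + 7:
Signs of coefficients: +, -, +, -, +
Number of sign changes: 4
Possible positive real roots: 4, 2, 0

For negative roots, examine f(-x) = 3x^4 + 2x^3 + 5x^2 + 8x + 7:
Signs of coefficients: +, +, +, +, +
Number of sign changes: 0
Possible negative real roots: 0

Positive roots: 4 or 2 or 0; Negative roots: 0


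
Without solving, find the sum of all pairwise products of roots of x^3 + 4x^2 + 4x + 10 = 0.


By Vieta's formulas for x^3 + bx^2 + cx + d = 0:
  r1 + r2 + r3 = -b/a = -4
  r1*r2 + r1*r3 + r2*r3 = c/a = 4
  r1*r2*r3 = -d/a = -10


Sum of pairwise products = 4


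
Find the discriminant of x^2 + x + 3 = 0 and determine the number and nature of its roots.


For ax^2 + bx + c = 0, discriminant D = b^2 - 4ac
Here a = 1, b = 1, c = 3
D = (1)^2 - 4(1)(3) = 1 - 12 = -11

D = -11 < 0
The equation has no real roots (2 complex conjugate roots).

Discriminant = -11, no real roots (2 complex conjugate roots)


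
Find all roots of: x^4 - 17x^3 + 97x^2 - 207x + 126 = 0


Let p(x) = x^4 - 17x^3 + 97x^2 - 207x + 126. By the rational root theorem (leading coefficient 1), any rational root is an integer divisor of 126: try ±1, ±2, ... in turn.
Test x = 1: value = 0 ✓, so (x - 1) is a factor.
Synthetic division by (x - 1): bring down 1; 1(1) - 17 = -16; (-16)(1) + 97 = 81; 81(1) - 207 = -126; (-126)(1) + 126 = 0 → quotient x^3 - 16x^2 + 81x - 126, remainder 0.
Continue with the quotient x^3 - 16x^2 + 81x - 126 (candidates must divide 126; re-test x = 1 first in case it repeats).
Test x = 1: value = -60 ≠ 0.
Test x = -1: value = -224 ≠ 0.
Test x = 2: value = -20 ≠ 0.
Test x = -2: value = -360 ≠ 0.
Test x = 3: value = 0 ✓, so (x - 3) is a factor.
Synthetic division by (x - 3): bring down 1; 1(3) - 16 = -13; (-13)(3) + 81 = 42; 42(3) - 126 = 0 → quotient x^2 - 13x + 42, remainder 0.
Solve the quadratic x^2 - 13x + 42 = 0: discriminant = (-13)^2 - 4(1)(42) = 169 - 168 = 1.
sqrt(1) = 1, so x = (13 ± 1)/2: x = 7 or x = 6.
Collecting all roots found:

x = 1, x = 3, x = 6, x = 7


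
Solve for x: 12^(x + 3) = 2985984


Express both sides with the same base.
2985984 = 12^6
Since the bases match, equate exponents: x + 3 = 6
So x = 6 - (3) = 3

x = 3


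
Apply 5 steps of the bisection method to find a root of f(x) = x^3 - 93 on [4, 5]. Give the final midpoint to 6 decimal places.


f(x) = x^3 - 93
f(4) = -29 < 0
f(5) = 32 > 0

Step 1: midpoint = (4.000000 + 5.000000)/2 = 4.500000
  f(4.500000) = -1.875000
  f(mid) < 0, so root is in [4.500000, 5.000000]

Step 2: midpoint = (4.500000 + 5.000000)/2 = 4.750000
  f(4.750000) = 14.171875
  f(mid) > 0, so root is in [4.500000, 4.750000]

Step 3: midpoint = (4.500000 + 4.750000)/2 = 4.625000
  f(4.625000) = 5.931641
  f(mid) > 0, so root is in [4.500000, 4.625000]

Step 4: midpoint = (4.500000 + 4.625000)/2 = 4.562500
  f(4.562500) = 1.974854
  f(mid) > 0, so root is in [4.500000, 4.562500]

Step 5: midpoint = (4.500000 + 4.562500)/2 = 4.531250
  f(4.531250) = 0.036652
  f(mid) > 0, so root is in [4.500000, 4.531250]

midpoint = 4.531250


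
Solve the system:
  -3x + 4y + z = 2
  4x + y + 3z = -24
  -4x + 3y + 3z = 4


Using Cramer's rule. Expand each determinant along the first row.
D  = (-3)*[1*3 - 3*3] - 4*[4*3 - 3*(-4)] + 1*[4*3 - 1*(-4)]
  = (-3)*(-6) - 4*(24) + 1*(16) = -62
Dx = 2*[1*3 - 3*3] - 4*[(-24)*3 - 3*4] + 1*[(-24)*3 - 1*4]
  = 2*(-6) - 4*(-84) + 1*(-76) = 248
Dy = (-3)*[(-24)*3 - 3*4] - 2*[4*3 - 3*(-4)] + 1*[4*4 - (-24)*(-4)]
  = (-3)*(-84) - 2*(24) + 1*(-80) = 124
Dz = (-3)*[1*4 - (-24)*3] - 4*[4*4 - (-24)*(-4)] + 2*[4*3 - 1*(-4)]
  = (-3)*(76) - 4*(-80) + 2*(16) = 124
x = Dx/D = 248/-62 = -4, y = Dy/D = 124/-62 = -2, z = Dz/D = 124/-62 = -2
Check eq1: (-3)(-4) + (4)(-2) + (1)(-2) = 2 = 2 ✓
Check eq2: (4)(-4) + (1)(-2) + (3)(-2) = -24 = -24 ✓
Check eq3: (-4)(-4) + (3)(-2) + (3)(-2) = 4 = 4 ✓

x = -4, y = -2, z = -2


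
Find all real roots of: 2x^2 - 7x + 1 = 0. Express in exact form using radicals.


Using the quadratic formula: x = (-b ± sqrt(b^2 - 4ac)) / (2a)
Here a = 2, b = -7, c = 1
Discriminant = b^2 - 4ac = (-7)^2 - 4(2)(1) = 49 - 8 = 41
Since discriminant = 41 > 0, there are two real roots.
x = (7 ± sqrt(41)) / 4
Numerically: x ≈ 3.3508 or x ≈ 0.1492

x = (7 + sqrt(41)) / 4 or x = (7 - sqrt(41)) / 4


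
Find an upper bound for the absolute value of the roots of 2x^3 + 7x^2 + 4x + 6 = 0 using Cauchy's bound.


Cauchy's bound: all roots r satisfy |r| <= 1 + max(|a_i/a_n|) for i = 0,...,n-1
where a_n is the leading coefficient.

Coefficients: [2, 7, 4, 6]
Leading coefficient a_n = 2
Ratios |a_i/a_n|: 7/2, 2, 3
Maximum ratio: 7/2
Cauchy's bound: |r| <= 1 + 7/2 = 9/2

Upper bound = 9/2


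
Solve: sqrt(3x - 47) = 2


Square both sides: 3x - 47 = 2^2 = 4
3x = 4 + 47 = 51
x = 17
Check: sqrt(3*17 - 47) = sqrt(4) = 2 ✓

x = 17


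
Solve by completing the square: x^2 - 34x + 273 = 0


Start: x^2 - 34x + 273 = 0
Move constant: x^2 - 34x = -273
Half of -34 is -17, squared is 289
Add 289 to both sides: x^2 - 34x + 289 = 16
(x - 17)^2 = 16
x - 17 = ±4
x = 17 + 4 = 21 or x = 17 - 4 = 13

x = 13, x = 21


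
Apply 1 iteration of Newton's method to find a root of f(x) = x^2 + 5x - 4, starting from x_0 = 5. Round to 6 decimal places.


Newton's method: x_(n+1) = x_n - f(x_n)/f'(x_n)
f(x) = x^2 + 5x - 4
f'(x) = 2x + 5

Iteration 1:
  f(5.000000) = 46.000000
  f'(5.000000) = 15.000000
  x_1 = 5.000000 - (46.000000)/(15.000000) = 1.933333

x_1 = 1.933333


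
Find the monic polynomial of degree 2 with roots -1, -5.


A monic polynomial with roots -1, -5 is:
p(x) = (x + 1)(x + 5)
After multiplying by (x + 1): x + 1
After multiplying by (x + 5): x^2 + 6x + 5

x^2 + 6x + 5


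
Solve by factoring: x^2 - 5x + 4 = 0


We need two numbers that multiply to 4 and add to -5.
Those numbers are -4 and -1 (since (-4) * (-1) = 4 and (-4) + (-1) = -5).
So x^2 - 5x + 4 = (x - 4)(x - 1) = 0
Setting each factor to zero: x = 4 or x = 1

x = 1, x = 4


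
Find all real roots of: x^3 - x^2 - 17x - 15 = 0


Let p(x) = x^3 - x^2 - 17x - 15. By the rational root theorem (leading coefficient 1), any rational root is an integer divisor of 15: try ±1, ±2, ... in turn.
Test x = 1: value = -32 ≠ 0.
Test x = -1: value = 0 ✓, so (x + 1) is a factor.
Synthetic division by (x + 1): bring down 1; 1(-1) - 1 = -2; (-2)(-1) - 17 = -15; (-15)(-1) - 15 = 0 → quotient x^2 - 2x - 15, remainder 0.
Solve the quadratic x^2 - 2x - 15 = 0: discriminant = (-2)^2 - 4(1)(-15) = 4 + 60 = 64.
sqrt(64) = 8, so x = (2 ± 8)/2: x = 5 or x = -3.

x = -3, x = -1, x = 5


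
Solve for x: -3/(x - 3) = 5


Multiply both sides by (x - 3): -3 = 5(x - 3)
Distribute: -3 = 5x - 15
5x = -3 + 15 = 12
x = 12/5

x = 12/5


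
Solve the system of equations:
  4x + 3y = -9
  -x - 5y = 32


Using Cramer's rule:
Determinant D = (4)(-5) - (-1)(3) = -20 + 3 = -17
Dx = (-9)(-5) - (32)(3) = 45 - 96 = -51
Dy = (4)(32) - (-1)(-9) = 128 - 9 = 119
x = Dx/D = -51/-17 = 3
y = Dy/D = 119/-17 = -7

x = 3, y = -7


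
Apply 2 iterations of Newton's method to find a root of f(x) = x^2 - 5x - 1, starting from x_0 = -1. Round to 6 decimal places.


Newton's method: x_(n+1) = x_n - f(x_n)/f'(x_n)
f(x) = x^2 - 5x - 1
f'(x) = 2x - 5

Iteration 1:
  f(-1.000000) = 5.000000
  f'(-1.000000) = -7.000000
  x_1 = -1.000000 - (5.000000)/(-7.000000) = -0.285714

Iteration 2:
  f(-0.285714) = 0.510204
  f'(-0.285714) = -5.571429
  x_2 = -0.285714 - (0.510204)/(-5.571429) = -0.194139

x_2 = -0.194139


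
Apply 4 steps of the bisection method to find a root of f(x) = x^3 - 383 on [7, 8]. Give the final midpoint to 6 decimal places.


f(x) = x^3 - 383
f(7) = -40 < 0
f(8) = 129 > 0

Step 1: midpoint = (7.000000 + 8.000000)/2 = 7.500000
  f(7.500000) = 38.875000
  f(mid) > 0, so root is in [7.000000, 7.500000]

Step 2: midpoint = (7.000000 + 7.500000)/2 = 7.250000
  f(7.250000) = -1.921875
  f(mid) < 0, so root is in [7.250000, 7.500000]

Step 3: midpoint = (7.250000 + 7.500000)/2 = 7.375000
  f(7.375000) = 18.130859
  f(mid) > 0, so root is in [7.250000, 7.375000]

Step 4: midpoint = (7.250000 + 7.375000)/2 = 7.312500
  f(7.312500) = 8.018799
  f(mid) > 0, so root is in [7.250000, 7.312500]

midpoint = 7.312500


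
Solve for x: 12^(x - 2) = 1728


Express both sides with the same base.
1728 = 12^3
Since the bases match, equate exponents: x - 2 = 3
So x = 3 - (-2) = 5

x = 5


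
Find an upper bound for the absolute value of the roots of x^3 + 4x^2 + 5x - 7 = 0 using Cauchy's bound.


Cauchy's bound: all roots r satisfy |r| <= 1 + max(|a_i/a_n|) for i = 0,...,n-1
where a_n is the leading coefficient.

Coefficients: [1, 4, 5, -7]
Leading coefficient a_n = 1
Ratios |a_i/a_n|: 4, 5, 7
Maximum ratio: 7
Cauchy's bound: |r| <= 1 + 7 = 8

Upper bound = 8


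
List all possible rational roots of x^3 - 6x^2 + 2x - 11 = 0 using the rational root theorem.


Rational root theorem: possible roots are ±p/q where:
  p divides the constant term (-11): p ∈ {1, 11}
  q divides the leading coefficient (1): q ∈ {1}

All possible rational roots: -11, -1, 1, 11

-11, -1, 1, 11


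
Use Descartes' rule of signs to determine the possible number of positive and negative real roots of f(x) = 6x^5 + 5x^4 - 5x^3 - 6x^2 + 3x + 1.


Descartes' rule of signs:

For positive roots, count sign changes in f(x) = 6x^5 + 5x^4 - 5x^3 - 6x^2 + 3x + 1:
Signs of coefficients: +, +, -, -, +, +
Number of sign changes: 2
Possible positive real roots: 2, 0

For negative roots, examine f(-x) = -6x^5 + 5x^4 + 5x^3 - 6x^2 - 3x + 1:
Signs of coefficients: -, +, +, -, -, +
Number of sign changes: 3
Possible negative real roots: 3, 1

Positive roots: 2 or 0; Negative roots: 3 or 1


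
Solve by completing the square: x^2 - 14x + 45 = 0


Start: x^2 - 14x + 45 = 0
Move constant: x^2 - 14x = -45
Half of -14 is -7, squared is 49
Add 49 to both sides: x^2 - 14x + 49 = 4
(x - 7)^2 = 4
x - 7 = ±2
x = 7 + 2 = 9 or x = 7 - 2 = 5

x = 5, x = 9


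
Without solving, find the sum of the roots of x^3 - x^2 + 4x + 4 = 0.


By Vieta's formulas for x^3 + bx^2 + cx + d = 0:
  r1 + r2 + r3 = -b/a = 1
  r1*r2 + r1*r3 + r2*r3 = c/a = 4
  r1*r2*r3 = -d/a = -4


Sum = 1


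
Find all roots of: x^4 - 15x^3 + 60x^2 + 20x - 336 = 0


Let p(x) = x^4 - 15x^3 + 60x^2 + 20x - 336. By the rational root theorem (leading coefficient 1), any rational root is an integer divisor of 336: try ±1, ±2, ... in turn.
Test x = 1: value = -270 ≠ 0.
Test x = -1: value = -280 ≠ 0.
Test x = 2: value = -160 ≠ 0.
Test x = -2: value = 0 ✓, so (x + 2) is a factor.
Synthetic division by (x + 2): bring down 1; 1(-2) - 15 = -17; (-17)(-2) + 60 = 94; 94(-2) + 20 = -168; (-168)(-2) - 336 = 0 → quotient x^3 - 17x^2 + 94x - 168, remainder 0.
Continue with the quotient x^3 - 17x^2 + 94x - 168 (candidates must divide 168; re-test x = -2 first in case it repeats).
Test x = -2: value = -432 ≠ 0.
Test x = 3: value = -12 ≠ 0.
Test x = -3: value = -630 ≠ 0.
Test x = 4: value = 0 ✓, so (x - 4) is a factor.
Synthetic division by (x - 4): bring down 1; 1(4) - 17 = -13; (-13)(4) + 94 = 42; 42(4) - 168 = 0 → quotient x^2 - 13x + 42, remainder 0.
Solve the quadratic x^2 - 13x + 42 = 0: discriminant = (-13)^2 - 4(1)(42) = 169 - 168 = 1.
sqrt(1) = 1, so x = (13 ± 1)/2: x = 7 or x = 6.
Collecting all roots found:

x = -2, x = 4, x = 6, x = 7


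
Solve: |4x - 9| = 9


An absolute value equation |expr| = 9 gives two cases:
Case 1: 4x - 9 = 9
  4x = 18, so x = 9/2
Case 2: 4x - 9 = -9
  4x = 0, so x = 0

x = 0, x = 9/2


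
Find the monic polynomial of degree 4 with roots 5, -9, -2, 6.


A monic polynomial with roots 5, -9, -2, 6 is:
p(x) = (x - 5)(x + 9)(x + 2)(x - 6)
After multiplying by (x - 5): x - 5
After multiplying by (x + 9): x^2 + 4x - 45
After multiplying by (x + 2): x^3 + 6x^2 - 37x - 90
After multiplying by (x - 6): x^4 - 73x^2 + 132x + 540

x^4 - 73x^2 + 132x + 540


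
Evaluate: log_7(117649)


We need the exponent such that 7^? = 117649
7^6 = 117649
Therefore log_7(117649) = 6

6


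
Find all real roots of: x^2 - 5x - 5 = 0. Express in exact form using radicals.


Using the quadratic formula: x = (-b ± sqrt(b^2 - 4ac)) / (2a)
Here a = 1, b = -5, c = -5
Discriminant = b^2 - 4ac = (-5)^2 - 4(1)(-5) = 25 + 20 = 45
Since discriminant = 45 > 0, there are two real roots.
x = (5 ± 3*sqrt(5)) / 2
Numerically: x ≈ 5.8541 or x ≈ -0.8541

x = (5 + 3*sqrt(5)) / 2 or x = (5 - 3*sqrt(5)) / 2


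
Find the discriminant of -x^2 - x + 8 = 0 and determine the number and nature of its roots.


For ax^2 + bx + c = 0, discriminant D = b^2 - 4ac
Here a = -1, b = -1, c = 8
D = (-1)^2 - 4(-1)(8) = 1 + 32 = 33

D = 33 > 0 but not a perfect square
The equation has 2 distinct real irrational roots.

Discriminant = 33, 2 distinct real irrational roots


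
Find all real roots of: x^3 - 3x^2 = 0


The constant term is 0, so x = 0 is a root. Factor out x:
  x(x^2 - 3x) = 0
Solve the quadratic x^2 - 3x = 0: discriminant = (-3)^2 - 4(1)(0) = 9 - 0 = 9.
sqrt(9) = 3, so x = (3 ± 3)/2: x = 3 or x = 0.

x = 0 (multiplicity 2), x = 3


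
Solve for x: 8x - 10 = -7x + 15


Starting with: 8x - 10 = -7x + 15
Move all x terms to left: (8 + 7)x = 15 + 10
Simplify: 15x = 25
Divide both sides by 15: x = 5/3

x = 5/3


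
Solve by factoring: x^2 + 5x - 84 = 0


We need two numbers that multiply to -84 and add to 5.
Those numbers are -7 and 12 (since (-7) * 12 = -84 and (-7) + 12 = 5).
So x^2 + 5x - 84 = (x - 7)(x + 12) = 0
Setting each factor to zero: x = 7 or x = -12

x = -12, x = 7


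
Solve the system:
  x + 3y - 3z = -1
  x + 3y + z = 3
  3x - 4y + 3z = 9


Using Cramer's rule. Expand each determinant along the first row.
D  = 1*[3*3 - 1*(-4)] - 3*[1*3 - 1*3] + (-3)*[1*(-4) - 3*3]
  = 1*(13) - 3*(0) + (-3)*(-13) = 52
Dx = (-1)*[3*3 - 1*(-4)] - 3*[3*3 - 1*9] + (-3)*[3*(-4) - 3*9]
  = (-1)*(13) - 3*(0) + (-3)*(-39) = 104
Dy = 1*[3*3 - 1*9] - (-1)*[1*3 - 1*3] + (-3)*[1*9 - 3*3]
  = 1*(0) - (-1)*(0) + (-3)*(0) = 0
Dz = 1*[3*9 - 3*(-4)] - 3*[1*9 - 3*3] + (-1)*[1*(-4) - 3*3]
  = 1*(39) - 3*(0) + (-1)*(-13) = 52
x = Dx/D = 104/52 = 2, y = Dy/D = 0/52 = 0, z = Dz/D = 52/52 = 1
Check eq1: (1)(2) + (3)(0) + (-3)(1) = -1 = -1 ✓
Check eq2: (1)(2) + (3)(0) + (1)(1) = 3 = 3 ✓
Check eq3: (3)(2) + (-4)(0) + (3)(1) = 9 = 9 ✓

x = 2, y = 0, z = 1


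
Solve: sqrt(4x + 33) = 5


Square both sides: 4x + 33 = 5^2 = 25
4x = 25 - 33 = -8
x = -2
Check: sqrt(4*(-2) + 33) = sqrt(25) = 5 ✓

x = -2


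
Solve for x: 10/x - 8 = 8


Subtract -8 from both sides: 10/x = 16
Multiply both sides by x: 10 = 16 * x
Divide by 16: x = 5/8

x = 5/8


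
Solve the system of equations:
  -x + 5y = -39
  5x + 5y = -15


Using Cramer's rule:
Determinant D = (-1)(5) - (5)(5) = -5 - 25 = -30
Dx = (-39)(5) - (-15)(5) = -195 + 75 = -120
Dy = (-1)(-15) - (5)(-39) = 15 + 195 = 210
x = Dx/D = -120/-30 = 4
y = Dy/D = 210/-30 = -7

x = 4, y = -7


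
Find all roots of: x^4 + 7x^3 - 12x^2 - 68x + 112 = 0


Let p(x) = x^4 + 7x^3 - 12x^2 - 68x + 112. By the rational root theorem (leading coefficient 1), any rational root is an integer divisor of 112: try ±1, ±2, ... in turn.
Test x = 1: value = 40 ≠ 0.
Test x = -1: value = 162 ≠ 0.
Test x = 2: value = 0 ✓, so (x - 2) is a factor.
Synthetic division by (x - 2): bring down 1; 1(2) + 7 = 9; 9(2) - 12 = 6; 6(2) - 68 = -56; (-56)(2) + 112 = 0 → quotient x^3 + 9x^2 + 6x - 56, remainder 0.
Continue with the quotient x^3 + 9x^2 + 6x - 56 (candidates must divide 56; re-test x = 2 first in case it repeats).
Test x = 2: value = 0 ✓, so (x - 2) is a factor.
Synthetic division by (x - 2): bring down 1; 1(2) + 9 = 11; 11(2) + 6 = 28; 28(2) - 56 = 0 → quotient x^2 + 11x + 28, remainder 0.
Solve the quadratic x^2 + 11x + 28 = 0: discriminant = 11^2 - 4(1)(28) = 121 - 112 = 9.
sqrt(9) = 3, so x = (-11 ± 3)/2: x = -4 or x = -7.
Collecting all roots found:

x = -7, x = -4, x = 2 (multiplicity 2)


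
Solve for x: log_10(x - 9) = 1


Convert to exponential form: x - 9 = 10^1 = 10
x = 10 + 9 = 19
Check: log_10(19 - 9) = log_10(10) = log_10(10) = 1 ✓

x = 19


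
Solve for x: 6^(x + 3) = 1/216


Express both sides with the same base.
1/216 = 6^(-3)
Since the bases match, equate exponents: x + 3 = -3
So x = -3 - (3) = -6

x = -6


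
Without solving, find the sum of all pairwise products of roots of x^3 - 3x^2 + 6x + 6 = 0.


By Vieta's formulas for x^3 + bx^2 + cx + d = 0:
  r1 + r2 + r3 = -b/a = 3
  r1*r2 + r1*r3 + r2*r3 = c/a = 6
  r1*r2*r3 = -d/a = -6


Sum of pairwise products = 6


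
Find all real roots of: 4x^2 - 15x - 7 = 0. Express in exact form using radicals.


Using the quadratic formula: x = (-b ± sqrt(b^2 - 4ac)) / (2a)
Here a = 4, b = -15, c = -7
Discriminant = b^2 - 4ac = (-15)^2 - 4(4)(-7) = 225 + 112 = 337
Since discriminant = 337 > 0, there are two real roots.
x = (15 ± sqrt(337)) / 8
Numerically: x ≈ 4.1697 or x ≈ -0.4197

x = (15 + sqrt(337)) / 8 or x = (15 - sqrt(337)) / 8


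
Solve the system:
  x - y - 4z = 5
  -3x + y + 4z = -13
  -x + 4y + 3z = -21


Using Cramer's rule. Expand each determinant along the first row.
D  = 1*[1*3 - 4*4] - (-1)*[(-3)*3 - 4*(-1)] + (-4)*[(-3)*4 - 1*(-1)]
  = 1*(-13) - (-1)*(-5) + (-4)*(-11) = 26
Dx = 5*[1*3 - 4*4] - (-1)*[(-13)*3 - 4*(-21)] + (-4)*[(-13)*4 - 1*(-21)]
  = 5*(-13) - (-1)*(45) + (-4)*(-31) = 104
Dy = 1*[(-13)*3 - 4*(-21)] - 5*[(-3)*3 - 4*(-1)] + (-4)*[(-3)*(-21) - (-13)*(-1)]
  = 1*(45) - 5*(-5) + (-4)*(50) = -130
Dz = 1*[1*(-21) - (-13)*4] - (-1)*[(-3)*(-21) - (-13)*(-1)] + 5*[(-3)*4 - 1*(-1)]
  = 1*(31) - (-1)*(50) + 5*(-11) = 26
x = Dx/D = 104/26 = 4, y = Dy/D = -130/26 = -5, z = Dz/D = 26/26 = 1
Check eq1: (1)(4) + (-1)(-5) + (-4)(1) = 5 = 5 ✓
Check eq2: (-3)(4) + (1)(-5) + (4)(1) = -13 = -13 ✓
Check eq3: (-1)(4) + (4)(-5) + (3)(1) = -21 = -21 ✓

x = 4, y = -5, z = 1


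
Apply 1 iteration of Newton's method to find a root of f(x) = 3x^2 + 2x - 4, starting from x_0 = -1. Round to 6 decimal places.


Newton's method: x_(n+1) = x_n - f(x_n)/f'(x_n)
f(x) = 3x^2 + 2x - 4
f'(x) = 6x + 2

Iteration 1:
  f(-1.000000) = -3.000000
  f'(-1.000000) = -4.000000
  x_1 = -1.000000 - (-3.000000)/(-4.000000) = -1.750000

x_1 = -1.750000


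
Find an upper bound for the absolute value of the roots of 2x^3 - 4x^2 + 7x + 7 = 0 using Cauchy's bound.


Cauchy's bound: all roots r satisfy |r| <= 1 + max(|a_i/a_n|) for i = 0,...,n-1
where a_n is the leading coefficient.

Coefficients: [2, -4, 7, 7]
Leading coefficient a_n = 2
Ratios |a_i/a_n|: 2, 7/2, 7/2
Maximum ratio: 7/2
Cauchy's bound: |r| <= 1 + 7/2 = 9/2

Upper bound = 9/2


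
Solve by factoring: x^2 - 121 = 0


We need two numbers that multiply to -121 and add to 0.
Those numbers are -11 and 11 (since (-11) * 11 = -121 and (-11) + 11 = 0).
So x^2 - 121 = (x - 11)(x + 11) = 0
Setting each factor to zero: x = 11 or x = -11

x = -11, x = 11


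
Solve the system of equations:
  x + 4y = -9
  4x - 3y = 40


Using Cramer's rule:
Determinant D = (1)(-3) - (4)(4) = -3 - 16 = -19
Dx = (-9)(-3) - (40)(4) = 27 - 160 = -133
Dy = (1)(40) - (4)(-9) = 40 + 36 = 76
x = Dx/D = -133/-19 = 7
y = Dy/D = 76/-19 = -4

x = 7, y = -4


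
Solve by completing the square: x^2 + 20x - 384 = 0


Start: x^2 + 20x - 384 = 0
Move constant: x^2 + 20x = 384
Half of 20 is 10, squared is 100
Add 100 to both sides: x^2 + 20x + 100 = 484
(x + 10)^2 = 484
x + 10 = ±22
x = -10 + 22 = 12 or x = -10 - 22 = -32

x = -32, x = 12


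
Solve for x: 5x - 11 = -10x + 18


Starting with: 5x - 11 = -10x + 18
Move all x terms to left: (5 + 10)x = 18 + 11
Simplify: 15x = 29
Divide both sides by 15: x = 29/15

x = 29/15


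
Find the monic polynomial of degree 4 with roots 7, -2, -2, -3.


A monic polynomial with roots 7, -2, -2, -3 is:
p(x) = (x - 7)(x + 2)(x + 2)(x + 3)
After multiplying by (x - 7): x - 7
After multiplying by (x + 2): x^2 - 5x - 14
After multiplying by (x + 2): x^3 - 3x^2 - 24x - 28
After multiplying by (x + 3): x^4 - 33x^2 - 100x - 84

x^4 - 33x^2 - 100x - 84


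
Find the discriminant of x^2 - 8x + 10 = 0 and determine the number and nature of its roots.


For ax^2 + bx + c = 0, discriminant D = b^2 - 4ac
Here a = 1, b = -8, c = 10
D = (-8)^2 - 4(1)(10) = 64 - 40 = 24

D = 24 > 0 but not a perfect square
The equation has 2 distinct real irrational roots.

Discriminant = 24, 2 distinct real irrational roots


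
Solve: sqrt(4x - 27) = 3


Square both sides: 4x - 27 = 3^2 = 9
4x = 9 + 27 = 36
x = 9
Check: sqrt(4*9 - 27) = sqrt(9) = 3 ✓

x = 9


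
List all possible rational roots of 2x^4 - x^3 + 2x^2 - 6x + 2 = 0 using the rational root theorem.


Rational root theorem: possible roots are ±p/q where:
  p divides the constant term (2): p ∈ {1, 2}
  q divides the leading coefficient (2): q ∈ {1, 2}

All possible rational roots: -2, -1, -1/2, 1/2, 1, 2

-2, -1, -1/2, 1/2, 1, 2


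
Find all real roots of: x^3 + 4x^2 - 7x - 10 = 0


Let p(x) = x^3 + 4x^2 - 7x - 10. By the rational root theorem (leading coefficient 1), any rational root is an integer divisor of 10: try ±1, ±2, ... in turn.
Test x = 1: value = -12 ≠ 0.
Test x = -1: value = 0 ✓, so (x + 1) is a factor.
Synthetic division by (x + 1): bring down 1; 1(-1) + 4 = 3; 3(-1) - 7 = -10; (-10)(-1) - 10 = 0 → quotient x^2 + 3x - 10, remainder 0.
Solve the quadratic x^2 + 3x - 10 = 0: discriminant = 3^2 - 4(1)(-10) = 9 + 40 = 49.
sqrt(49) = 7, so x = (-3 ± 7)/2: x = 2 or x = -5.

x = -5, x = -1, x = 2


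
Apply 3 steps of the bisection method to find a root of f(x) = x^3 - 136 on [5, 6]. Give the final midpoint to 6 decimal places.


f(x) = x^3 - 136
f(5) = -11 < 0
f(6) = 80 > 0

Step 1: midpoint = (5.000000 + 6.000000)/2 = 5.500000
  f(5.500000) = 30.375000
  f(mid) > 0, so root is in [5.000000, 5.500000]

Step 2: midpoint = (5.000000 + 5.500000)/2 = 5.250000
  f(5.250000) = 8.703125
  f(mid) > 0, so root is in [5.000000, 5.250000]

Step 3: midpoint = (5.000000 + 5.250000)/2 = 5.125000
  f(5.125000) = -1.388672
  f(mid) < 0, so root is in [5.125000, 5.250000]

midpoint = 5.125000


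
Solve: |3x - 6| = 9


An absolute value equation |expr| = 9 gives two cases:
Case 1: 3x - 6 = 9
  3x = 15, so x = 5
Case 2: 3x - 6 = -9
  3x = -3, so x = -1

x = -1, x = 5


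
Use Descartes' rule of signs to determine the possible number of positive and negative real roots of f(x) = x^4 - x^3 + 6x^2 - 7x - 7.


Descartes' rule of signs:

For positive roots, count sign changes in f(x) = x^4 - x^3 + 6x^2 - 7x - 7:
Signs of coefficients: +, -, +, -, -
Number of sign changes: 3
Possible positive real roots: 3, 1

For negative roots, examine f(-x) = x^4 + x^3 + 6x^2 + 7x - 7:
Signs of coefficients: +, +, +, +, -
Number of sign changes: 1
Possible negative real roots: 1

Positive roots: 3 or 1; Negative roots: 1


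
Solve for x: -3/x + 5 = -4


Subtract 5 from both sides: -3/x = -9
Multiply both sides by x: -3 = -9 * x
Divide by -9: x = 1/3

x = 1/3


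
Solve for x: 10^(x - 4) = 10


Express both sides with the same base.
10 = 10^1
Since the bases match, equate exponents: x - 4 = 1
So x = 1 - (-4) = 5

x = 5


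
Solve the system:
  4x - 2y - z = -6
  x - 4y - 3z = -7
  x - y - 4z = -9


Using Cramer's rule. Expand each determinant along the first row.
D  = 4*[(-4)*(-4) - (-3)*(-1)] - (-2)*[1*(-4) - (-3)*1] + (-1)*[1*(-1) - (-4)*1]
  = 4*(13) - (-2)*(-1) + (-1)*(3) = 47
Dx = (-6)*[(-4)*(-4) - (-3)*(-1)] - (-2)*[(-7)*(-4) - (-3)*(-9)] + (-1)*[(-7)*(-1) - (-4)*(-9)]
  = (-6)*(13) - (-2)*(1) + (-1)*(-29) = -47
Dy = 4*[(-7)*(-4) - (-3)*(-9)] - (-6)*[1*(-4) - (-3)*1] + (-1)*[1*(-9) - (-7)*1]
  = 4*(1) - (-6)*(-1) + (-1)*(-2) = 0
Dz = 4*[(-4)*(-9) - (-7)*(-1)] - (-2)*[1*(-9) - (-7)*1] + (-6)*[1*(-1) - (-4)*1]
  = 4*(29) - (-2)*(-2) + (-6)*(3) = 94
x = Dx/D = -47/47 = -1, y = Dy/D = 0/47 = 0, z = Dz/D = 94/47 = 2
Check eq1: (4)(-1) + (-2)(0) + (-1)(2) = -6 = -6 ✓
Check eq2: (1)(-1) + (-4)(0) + (-3)(2) = -7 = -7 ✓
Check eq3: (1)(-1) + (-1)(0) + (-4)(2) = -9 = -9 ✓

x = -1, y = 0, z = 2


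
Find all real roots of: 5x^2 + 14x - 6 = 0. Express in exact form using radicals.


Using the quadratic formula: x = (-b ± sqrt(b^2 - 4ac)) / (2a)
Here a = 5, b = 14, c = -6
Discriminant = b^2 - 4ac = 14^2 - 4(5)(-6) = 196 + 120 = 316
Since discriminant = 316 > 0, there are two real roots.
x = (-14 ± 2*sqrt(79)) / 10
Simplifying: x = (-7 ± sqrt(79)) / 5
Numerically: x ≈ 0.3776 or x ≈ -3.1776

x = (-7 + sqrt(79)) / 5 or x = (-7 - sqrt(79)) / 5


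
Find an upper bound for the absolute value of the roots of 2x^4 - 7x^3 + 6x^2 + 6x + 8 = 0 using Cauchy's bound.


Cauchy's bound: all roots r satisfy |r| <= 1 + max(|a_i/a_n|) for i = 0,...,n-1
where a_n is the leading coefficient.

Coefficients: [2, -7, 6, 6, 8]
Leading coefficient a_n = 2
Ratios |a_i/a_n|: 7/2, 3, 3, 4
Maximum ratio: 4
Cauchy's bound: |r| <= 1 + 4 = 5

Upper bound = 5


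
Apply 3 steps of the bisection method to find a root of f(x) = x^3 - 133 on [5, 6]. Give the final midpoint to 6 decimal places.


f(x) = x^3 - 133
f(5) = -8 < 0
f(6) = 83 > 0

Step 1: midpoint = (5.000000 + 6.000000)/2 = 5.500000
  f(5.500000) = 33.375000
  f(mid) > 0, so root is in [5.000000, 5.500000]

Step 2: midpoint = (5.000000 + 5.500000)/2 = 5.250000
  f(5.250000) = 11.703125
  f(mid) > 0, so root is in [5.000000, 5.250000]

Step 3: midpoint = (5.000000 + 5.250000)/2 = 5.125000
  f(5.125000) = 1.611328
  f(mid) > 0, so root is in [5.000000, 5.125000]

midpoint = 5.125000


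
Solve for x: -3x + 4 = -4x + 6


Starting with: -3x + 4 = -4x + 6
Move all x terms to left: (-3 + 4)x = 6 - 4
Simplify: x = 2
Divide both sides by 1: x = 2

x = 2


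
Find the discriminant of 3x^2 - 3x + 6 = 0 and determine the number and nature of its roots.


For ax^2 + bx + c = 0, discriminant D = b^2 - 4ac
Here a = 3, b = -3, c = 6
D = (-3)^2 - 4(3)(6) = 9 - 72 = -63

D = -63 < 0
The equation has no real roots (2 complex conjugate roots).

Discriminant = -63, no real roots (2 complex conjugate roots)


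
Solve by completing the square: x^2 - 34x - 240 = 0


Start: x^2 - 34x - 240 = 0
Move constant: x^2 - 34x = 240
Half of -34 is -17, squared is 289
Add 289 to both sides: x^2 - 34x + 289 = 529
(x - 17)^2 = 529
x - 17 = ±23
x = 17 + 23 = 40 or x = 17 - 23 = -6

x = -6, x = 40


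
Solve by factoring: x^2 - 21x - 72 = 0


We need two numbers that multiply to -72 and add to -21.
Those numbers are 3 and -24 (since 3 * (-24) = -72 and 3 + (-24) = -21).
So x^2 - 21x - 72 = (x + 3)(x - 24) = 0
Setting each factor to zero: x = -3 or x = 24

x = -3, x = 24


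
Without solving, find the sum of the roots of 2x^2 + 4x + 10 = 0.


By Vieta's formulas for ax^2 + bx + c = 0:
  Sum of roots = -b/a
  Product of roots = c/a

Here a = 2, b = 4, c = 10
Sum = -(4)/2 = -2
Product = 10/2 = 5

Sum = -2


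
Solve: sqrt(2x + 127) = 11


Square both sides: 2x + 127 = 11^2 = 121
2x = 121 - 127 = -6
x = -3
Check: sqrt(2*(-3) + 127) = sqrt(121) = 11 ✓

x = -3


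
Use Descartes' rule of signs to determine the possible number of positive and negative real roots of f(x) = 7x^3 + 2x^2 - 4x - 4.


Descartes' rule of signs:

For positive roots, count sign changes in f(x) = 7x^3 + 2x^2 - 4x - 4:
Signs of coefficients: +, +, -, -
Number of sign changes: 1
Possible positive real roots: 1

For negative roots, examine f(-x) = -7x^3 + 2x^2 + 4x - 4:
Signs of coefficients: -, +, +, -
Number of sign changes: 2
Possible negative real roots: 2, 0

Positive roots: 1; Negative roots: 2 or 0


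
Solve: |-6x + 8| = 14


An absolute value equation |expr| = 14 gives two cases:
Case 1: -6x + 8 = 14
  -6x = 6, so x = -1
Case 2: -6x + 8 = -14
  -6x = -22, so x = 11/3

x = -1, x = 11/3


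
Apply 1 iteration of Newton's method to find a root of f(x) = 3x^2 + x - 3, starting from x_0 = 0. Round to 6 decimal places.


Newton's method: x_(n+1) = x_n - f(x_n)/f'(x_n)
f(x) = 3x^2 + x - 3
f'(x) = 6x + 1

Iteration 1:
  f(0.000000) = -3.000000
  f'(0.000000) = 1.000000
  x_1 = 0.000000 - (-3.000000)/(1.000000) = 3.000000

x_1 = 3.000000


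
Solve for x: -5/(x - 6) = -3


Multiply both sides by (x - 6): -5 = -3(x - 6)
Distribute: -5 = -3x + 18
-3x = -5 - 18 = -23
x = 23/3

x = 23/3


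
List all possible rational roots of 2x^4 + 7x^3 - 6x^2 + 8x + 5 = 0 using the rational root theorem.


Rational root theorem: possible roots are ±p/q where:
  p divides the constant term (5): p ∈ {1, 5}
  q divides the leading coefficient (2): q ∈ {1, 2}

All possible rational roots: -5, -5/2, -1, -1/2, 1/2, 1, 5/2, 5

-5, -5/2, -1, -1/2, 1/2, 1, 5/2, 5


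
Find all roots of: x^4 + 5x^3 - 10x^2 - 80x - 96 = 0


Let p(x) = x^4 + 5x^3 - 10x^2 - 80x - 96. By the rational root theorem (leading coefficient 1), any rational root is an integer divisor of 96: try ±1, ±2, ... in turn.
Test x = 1: value = -180 ≠ 0.
Test x = -1: value = -30 ≠ 0.
Test x = 2: value = -240 ≠ 0.
Test x = -2: value = 0 ✓, so (x + 2) is a factor.
Synthetic division by (x + 2): bring down 1; 1(-2) + 5 = 3; 3(-2) - 10 = -16; (-16)(-2) - 80 = -48; (-48)(-2) - 96 = 0 → quotient x^3 + 3x^2 - 16x - 48, remainder 0.
Continue with the quotient x^3 + 3x^2 - 16x - 48 (candidates must divide 48; re-test x = -2 first in case it repeats).
Test x = -2: value = -12 ≠ 0.
Test x = 3: value = -42 ≠ 0.
Test x = -3: value = 0 ✓, so (x + 3) is a factor.
Synthetic division by (x + 3): bring down 1; 1(-3) + 3 = 0; 0(-3) - 16 = -16; (-16)(-3) - 48 = 0 → quotient x^2 - 16, remainder 0.
Solve the quadratic x^2 - 16 = 0: discriminant = 0^2 - 4(1)(-16) = 0 + 64 = 64.
sqrt(64) = 8, so x = (0 ± 8)/2: x = 4 or x = -4.
Collecting all roots found:

x = -4, x = -3, x = -2, x = 4


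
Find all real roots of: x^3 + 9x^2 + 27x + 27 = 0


Let p(x) = x^3 + 9x^2 + 27x + 27. By the rational root theorem (leading coefficient 1), any rational root is an integer divisor of 27: try ±1, ±2, ... in turn.
Test x = 1: value = 64 ≠ 0.
Test x = -1: value = 8 ≠ 0.
Test x = 3: value = 216 ≠ 0.
Test x = -3: value = 0 ✓, so (x + 3) is a factor.
Synthetic division by (x + 3): bring down 1; 1(-3) + 9 = 6; 6(-3) + 27 = 9; 9(-3) + 27 = 0 → quotient x^2 + 6x + 9, remainder 0.
Solve the quadratic x^2 + 6x + 9 = 0: discriminant = 6^2 - 4(1)(9) = 36 - 36 = 0.
Discriminant = 0, so a double root: x = -6/2 = -3.

x = -3 (multiplicity 3)


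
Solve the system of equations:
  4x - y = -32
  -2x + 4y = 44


Using Cramer's rule:
Determinant D = (4)(4) - (-2)(-1) = 16 - 2 = 14
Dx = (-32)(4) - (44)(-1) = -128 + 44 = -84
Dy = (4)(44) - (-2)(-32) = 176 - 64 = 112
x = Dx/D = -84/14 = -6
y = Dy/D = 112/14 = 8

x = -6, y = 8


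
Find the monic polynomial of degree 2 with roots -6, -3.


A monic polynomial with roots -6, -3 is:
p(x) = (x + 6)(x + 3)
After multiplying by (x + 6): x + 6
After multiplying by (x + 3): x^2 + 9x + 18

x^2 + 9x + 18


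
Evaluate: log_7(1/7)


We need the exponent such that 7^? = 1/7
7^(-1) = 1/7^1 = 1/7
Therefore log_7(1/7) = -1

-1


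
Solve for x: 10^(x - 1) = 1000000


Express both sides with the same base.
1000000 = 10^6
Since the bases match, equate exponents: x - 1 = 6
So x = 6 - (-1) = 7

x = 7


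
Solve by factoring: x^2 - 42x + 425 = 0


We need two numbers that multiply to 425 and add to -42.
Those numbers are -17 and -25 (since (-17) * (-25) = 425 and (-17) + (-25) = -42).
So x^2 - 42x + 425 = (x - 17)(x - 25) = 0
Setting each factor to zero: x = 17 or x = 25

x = 17, x = 25


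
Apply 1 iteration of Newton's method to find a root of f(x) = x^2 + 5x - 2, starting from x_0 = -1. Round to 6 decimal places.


Newton's method: x_(n+1) = x_n - f(x_n)/f'(x_n)
f(x) = x^2 + 5x - 2
f'(x) = 2x + 5

Iteration 1:
  f(-1.000000) = -6.000000
  f'(-1.000000) = 3.000000
  x_1 = -1.000000 - (-6.000000)/(3.000000) = 1.000000

x_1 = 1.000000


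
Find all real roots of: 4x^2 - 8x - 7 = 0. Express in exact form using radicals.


Using the quadratic formula: x = (-b ± sqrt(b^2 - 4ac)) / (2a)
Here a = 4, b = -8, c = -7
Discriminant = b^2 - 4ac = (-8)^2 - 4(4)(-7) = 64 + 112 = 176
Since discriminant = 176 > 0, there are two real roots.
x = (8 ± 4*sqrt(11)) / 8
Simplifying: x = (2 ± sqrt(11)) / 2
Numerically: x ≈ 2.6583 or x ≈ -0.6583

x = (2 + sqrt(11)) / 2 or x = (2 - sqrt(11)) / 2


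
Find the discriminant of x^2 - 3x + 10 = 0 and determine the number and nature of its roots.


For ax^2 + bx + c = 0, discriminant D = b^2 - 4ac
Here a = 1, b = -3, c = 10
D = (-3)^2 - 4(1)(10) = 9 - 40 = -31

D = -31 < 0
The equation has no real roots (2 complex conjugate roots).

Discriminant = -31, no real roots (2 complex conjugate roots)
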